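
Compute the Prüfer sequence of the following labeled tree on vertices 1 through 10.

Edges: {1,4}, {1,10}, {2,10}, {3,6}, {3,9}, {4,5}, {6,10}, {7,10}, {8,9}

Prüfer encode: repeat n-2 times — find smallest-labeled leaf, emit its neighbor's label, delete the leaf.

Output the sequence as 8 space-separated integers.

Answer: 10 4 1 10 10 9 3 6

Derivation:
Step 1: leaves = {2,5,7,8}. Remove smallest leaf 2, emit neighbor 10.
Step 2: leaves = {5,7,8}. Remove smallest leaf 5, emit neighbor 4.
Step 3: leaves = {4,7,8}. Remove smallest leaf 4, emit neighbor 1.
Step 4: leaves = {1,7,8}. Remove smallest leaf 1, emit neighbor 10.
Step 5: leaves = {7,8}. Remove smallest leaf 7, emit neighbor 10.
Step 6: leaves = {8,10}. Remove smallest leaf 8, emit neighbor 9.
Step 7: leaves = {9,10}. Remove smallest leaf 9, emit neighbor 3.
Step 8: leaves = {3,10}. Remove smallest leaf 3, emit neighbor 6.
Done: 2 vertices remain (6, 10). Sequence = [10 4 1 10 10 9 3 6]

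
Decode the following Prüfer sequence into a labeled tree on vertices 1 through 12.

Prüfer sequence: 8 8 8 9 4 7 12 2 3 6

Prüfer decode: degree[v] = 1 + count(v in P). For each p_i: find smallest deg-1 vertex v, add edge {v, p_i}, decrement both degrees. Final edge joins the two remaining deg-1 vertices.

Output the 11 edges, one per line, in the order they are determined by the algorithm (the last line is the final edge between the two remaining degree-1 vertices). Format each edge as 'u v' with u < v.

Answer: 1 8
5 8
8 10
8 9
4 9
4 7
7 12
2 11
2 3
3 6
6 12

Derivation:
Initial degrees: {1:1, 2:2, 3:2, 4:2, 5:1, 6:2, 7:2, 8:4, 9:2, 10:1, 11:1, 12:2}
Step 1: smallest deg-1 vertex = 1, p_1 = 8. Add edge {1,8}. Now deg[1]=0, deg[8]=3.
Step 2: smallest deg-1 vertex = 5, p_2 = 8. Add edge {5,8}. Now deg[5]=0, deg[8]=2.
Step 3: smallest deg-1 vertex = 10, p_3 = 8. Add edge {8,10}. Now deg[10]=0, deg[8]=1.
Step 4: smallest deg-1 vertex = 8, p_4 = 9. Add edge {8,9}. Now deg[8]=0, deg[9]=1.
Step 5: smallest deg-1 vertex = 9, p_5 = 4. Add edge {4,9}. Now deg[9]=0, deg[4]=1.
Step 6: smallest deg-1 vertex = 4, p_6 = 7. Add edge {4,7}. Now deg[4]=0, deg[7]=1.
Step 7: smallest deg-1 vertex = 7, p_7 = 12. Add edge {7,12}. Now deg[7]=0, deg[12]=1.
Step 8: smallest deg-1 vertex = 11, p_8 = 2. Add edge {2,11}. Now deg[11]=0, deg[2]=1.
Step 9: smallest deg-1 vertex = 2, p_9 = 3. Add edge {2,3}. Now deg[2]=0, deg[3]=1.
Step 10: smallest deg-1 vertex = 3, p_10 = 6. Add edge {3,6}. Now deg[3]=0, deg[6]=1.
Final: two remaining deg-1 vertices are 6, 12. Add edge {6,12}.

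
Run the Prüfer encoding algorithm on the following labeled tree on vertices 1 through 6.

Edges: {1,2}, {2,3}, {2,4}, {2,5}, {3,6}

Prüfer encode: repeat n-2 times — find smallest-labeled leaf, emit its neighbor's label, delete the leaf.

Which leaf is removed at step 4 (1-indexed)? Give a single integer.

Step 1: current leaves = {1,4,5,6}. Remove leaf 1 (neighbor: 2).
Step 2: current leaves = {4,5,6}. Remove leaf 4 (neighbor: 2).
Step 3: current leaves = {5,6}. Remove leaf 5 (neighbor: 2).
Step 4: current leaves = {2,6}. Remove leaf 2 (neighbor: 3).

Answer: 2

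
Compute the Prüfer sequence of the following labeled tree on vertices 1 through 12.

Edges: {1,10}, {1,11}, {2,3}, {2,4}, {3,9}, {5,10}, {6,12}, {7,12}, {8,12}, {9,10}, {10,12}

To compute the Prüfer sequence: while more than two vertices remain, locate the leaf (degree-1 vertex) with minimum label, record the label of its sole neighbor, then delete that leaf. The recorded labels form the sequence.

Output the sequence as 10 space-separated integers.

Step 1: leaves = {4,5,6,7,8,11}. Remove smallest leaf 4, emit neighbor 2.
Step 2: leaves = {2,5,6,7,8,11}. Remove smallest leaf 2, emit neighbor 3.
Step 3: leaves = {3,5,6,7,8,11}. Remove smallest leaf 3, emit neighbor 9.
Step 4: leaves = {5,6,7,8,9,11}. Remove smallest leaf 5, emit neighbor 10.
Step 5: leaves = {6,7,8,9,11}. Remove smallest leaf 6, emit neighbor 12.
Step 6: leaves = {7,8,9,11}. Remove smallest leaf 7, emit neighbor 12.
Step 7: leaves = {8,9,11}. Remove smallest leaf 8, emit neighbor 12.
Step 8: leaves = {9,11,12}. Remove smallest leaf 9, emit neighbor 10.
Step 9: leaves = {11,12}. Remove smallest leaf 11, emit neighbor 1.
Step 10: leaves = {1,12}. Remove smallest leaf 1, emit neighbor 10.
Done: 2 vertices remain (10, 12). Sequence = [2 3 9 10 12 12 12 10 1 10]

Answer: 2 3 9 10 12 12 12 10 1 10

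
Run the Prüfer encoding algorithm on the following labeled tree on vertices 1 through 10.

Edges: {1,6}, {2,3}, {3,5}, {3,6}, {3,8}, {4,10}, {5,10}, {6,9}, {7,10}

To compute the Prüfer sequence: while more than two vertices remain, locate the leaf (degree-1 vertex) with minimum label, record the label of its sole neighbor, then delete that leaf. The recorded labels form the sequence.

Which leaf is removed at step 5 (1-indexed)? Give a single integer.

Answer: 8

Derivation:
Step 1: current leaves = {1,2,4,7,8,9}. Remove leaf 1 (neighbor: 6).
Step 2: current leaves = {2,4,7,8,9}. Remove leaf 2 (neighbor: 3).
Step 3: current leaves = {4,7,8,9}. Remove leaf 4 (neighbor: 10).
Step 4: current leaves = {7,8,9}. Remove leaf 7 (neighbor: 10).
Step 5: current leaves = {8,9,10}. Remove leaf 8 (neighbor: 3).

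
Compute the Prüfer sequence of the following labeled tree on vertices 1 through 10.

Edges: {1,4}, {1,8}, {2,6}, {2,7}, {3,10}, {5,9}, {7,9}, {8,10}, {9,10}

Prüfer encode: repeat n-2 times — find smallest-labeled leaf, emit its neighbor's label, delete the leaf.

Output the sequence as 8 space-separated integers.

Step 1: leaves = {3,4,5,6}. Remove smallest leaf 3, emit neighbor 10.
Step 2: leaves = {4,5,6}. Remove smallest leaf 4, emit neighbor 1.
Step 3: leaves = {1,5,6}. Remove smallest leaf 1, emit neighbor 8.
Step 4: leaves = {5,6,8}. Remove smallest leaf 5, emit neighbor 9.
Step 5: leaves = {6,8}. Remove smallest leaf 6, emit neighbor 2.
Step 6: leaves = {2,8}. Remove smallest leaf 2, emit neighbor 7.
Step 7: leaves = {7,8}. Remove smallest leaf 7, emit neighbor 9.
Step 8: leaves = {8,9}. Remove smallest leaf 8, emit neighbor 10.
Done: 2 vertices remain (9, 10). Sequence = [10 1 8 9 2 7 9 10]

Answer: 10 1 8 9 2 7 9 10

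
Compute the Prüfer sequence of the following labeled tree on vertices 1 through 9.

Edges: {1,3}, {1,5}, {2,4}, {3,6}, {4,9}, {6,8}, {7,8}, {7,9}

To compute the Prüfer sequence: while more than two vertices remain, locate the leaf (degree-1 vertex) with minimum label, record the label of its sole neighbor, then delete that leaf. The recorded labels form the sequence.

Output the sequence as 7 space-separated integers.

Answer: 4 9 1 3 6 8 7

Derivation:
Step 1: leaves = {2,5}. Remove smallest leaf 2, emit neighbor 4.
Step 2: leaves = {4,5}. Remove smallest leaf 4, emit neighbor 9.
Step 3: leaves = {5,9}. Remove smallest leaf 5, emit neighbor 1.
Step 4: leaves = {1,9}. Remove smallest leaf 1, emit neighbor 3.
Step 5: leaves = {3,9}. Remove smallest leaf 3, emit neighbor 6.
Step 6: leaves = {6,9}. Remove smallest leaf 6, emit neighbor 8.
Step 7: leaves = {8,9}. Remove smallest leaf 8, emit neighbor 7.
Done: 2 vertices remain (7, 9). Sequence = [4 9 1 3 6 8 7]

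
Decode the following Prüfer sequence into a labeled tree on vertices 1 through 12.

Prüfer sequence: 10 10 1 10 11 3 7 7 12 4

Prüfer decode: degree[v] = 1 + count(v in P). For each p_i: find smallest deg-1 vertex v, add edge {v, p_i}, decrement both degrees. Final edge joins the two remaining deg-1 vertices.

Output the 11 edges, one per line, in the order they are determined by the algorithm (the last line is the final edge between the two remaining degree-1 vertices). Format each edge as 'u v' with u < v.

Initial degrees: {1:2, 2:1, 3:2, 4:2, 5:1, 6:1, 7:3, 8:1, 9:1, 10:4, 11:2, 12:2}
Step 1: smallest deg-1 vertex = 2, p_1 = 10. Add edge {2,10}. Now deg[2]=0, deg[10]=3.
Step 2: smallest deg-1 vertex = 5, p_2 = 10. Add edge {5,10}. Now deg[5]=0, deg[10]=2.
Step 3: smallest deg-1 vertex = 6, p_3 = 1. Add edge {1,6}. Now deg[6]=0, deg[1]=1.
Step 4: smallest deg-1 vertex = 1, p_4 = 10. Add edge {1,10}. Now deg[1]=0, deg[10]=1.
Step 5: smallest deg-1 vertex = 8, p_5 = 11. Add edge {8,11}. Now deg[8]=0, deg[11]=1.
Step 6: smallest deg-1 vertex = 9, p_6 = 3. Add edge {3,9}. Now deg[9]=0, deg[3]=1.
Step 7: smallest deg-1 vertex = 3, p_7 = 7. Add edge {3,7}. Now deg[3]=0, deg[7]=2.
Step 8: smallest deg-1 vertex = 10, p_8 = 7. Add edge {7,10}. Now deg[10]=0, deg[7]=1.
Step 9: smallest deg-1 vertex = 7, p_9 = 12. Add edge {7,12}. Now deg[7]=0, deg[12]=1.
Step 10: smallest deg-1 vertex = 11, p_10 = 4. Add edge {4,11}. Now deg[11]=0, deg[4]=1.
Final: two remaining deg-1 vertices are 4, 12. Add edge {4,12}.

Answer: 2 10
5 10
1 6
1 10
8 11
3 9
3 7
7 10
7 12
4 11
4 12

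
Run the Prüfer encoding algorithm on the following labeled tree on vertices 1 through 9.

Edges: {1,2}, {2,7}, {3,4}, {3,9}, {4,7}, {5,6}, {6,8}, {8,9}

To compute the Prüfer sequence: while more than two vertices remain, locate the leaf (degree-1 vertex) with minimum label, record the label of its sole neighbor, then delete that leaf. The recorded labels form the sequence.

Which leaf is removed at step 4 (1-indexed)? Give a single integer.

Answer: 6

Derivation:
Step 1: current leaves = {1,5}. Remove leaf 1 (neighbor: 2).
Step 2: current leaves = {2,5}. Remove leaf 2 (neighbor: 7).
Step 3: current leaves = {5,7}. Remove leaf 5 (neighbor: 6).
Step 4: current leaves = {6,7}. Remove leaf 6 (neighbor: 8).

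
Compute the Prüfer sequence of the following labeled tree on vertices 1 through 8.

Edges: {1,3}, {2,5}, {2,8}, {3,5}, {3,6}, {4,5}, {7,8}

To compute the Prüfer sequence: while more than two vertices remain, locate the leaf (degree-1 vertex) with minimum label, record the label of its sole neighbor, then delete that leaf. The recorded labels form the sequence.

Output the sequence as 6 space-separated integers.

Answer: 3 5 3 5 2 8

Derivation:
Step 1: leaves = {1,4,6,7}. Remove smallest leaf 1, emit neighbor 3.
Step 2: leaves = {4,6,7}. Remove smallest leaf 4, emit neighbor 5.
Step 3: leaves = {6,7}. Remove smallest leaf 6, emit neighbor 3.
Step 4: leaves = {3,7}. Remove smallest leaf 3, emit neighbor 5.
Step 5: leaves = {5,7}. Remove smallest leaf 5, emit neighbor 2.
Step 6: leaves = {2,7}. Remove smallest leaf 2, emit neighbor 8.
Done: 2 vertices remain (7, 8). Sequence = [3 5 3 5 2 8]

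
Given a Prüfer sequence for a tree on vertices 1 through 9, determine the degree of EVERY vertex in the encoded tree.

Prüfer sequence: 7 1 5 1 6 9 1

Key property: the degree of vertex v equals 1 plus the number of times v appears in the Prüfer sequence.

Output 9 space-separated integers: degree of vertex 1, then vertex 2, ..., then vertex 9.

Answer: 4 1 1 1 2 2 2 1 2

Derivation:
p_1 = 7: count[7] becomes 1
p_2 = 1: count[1] becomes 1
p_3 = 5: count[5] becomes 1
p_4 = 1: count[1] becomes 2
p_5 = 6: count[6] becomes 1
p_6 = 9: count[9] becomes 1
p_7 = 1: count[1] becomes 3
Degrees (1 + count): deg[1]=1+3=4, deg[2]=1+0=1, deg[3]=1+0=1, deg[4]=1+0=1, deg[5]=1+1=2, deg[6]=1+1=2, deg[7]=1+1=2, deg[8]=1+0=1, deg[9]=1+1=2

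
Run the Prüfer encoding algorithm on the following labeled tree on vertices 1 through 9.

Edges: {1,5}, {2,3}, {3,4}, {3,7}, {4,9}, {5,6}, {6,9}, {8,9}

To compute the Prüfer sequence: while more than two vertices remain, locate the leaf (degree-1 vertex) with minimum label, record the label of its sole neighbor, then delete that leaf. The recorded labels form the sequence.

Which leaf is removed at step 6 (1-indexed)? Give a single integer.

Step 1: current leaves = {1,2,7,8}. Remove leaf 1 (neighbor: 5).
Step 2: current leaves = {2,5,7,8}. Remove leaf 2 (neighbor: 3).
Step 3: current leaves = {5,7,8}. Remove leaf 5 (neighbor: 6).
Step 4: current leaves = {6,7,8}. Remove leaf 6 (neighbor: 9).
Step 5: current leaves = {7,8}. Remove leaf 7 (neighbor: 3).
Step 6: current leaves = {3,8}. Remove leaf 3 (neighbor: 4).

Answer: 3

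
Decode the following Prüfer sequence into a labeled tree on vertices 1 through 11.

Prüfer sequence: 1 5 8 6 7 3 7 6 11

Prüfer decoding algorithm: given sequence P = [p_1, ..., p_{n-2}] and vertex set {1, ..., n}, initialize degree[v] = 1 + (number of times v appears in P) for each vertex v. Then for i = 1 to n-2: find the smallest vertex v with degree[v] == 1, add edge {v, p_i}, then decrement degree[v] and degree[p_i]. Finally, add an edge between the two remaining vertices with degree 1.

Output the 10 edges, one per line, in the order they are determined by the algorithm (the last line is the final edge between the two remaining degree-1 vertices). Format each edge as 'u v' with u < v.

Initial degrees: {1:2, 2:1, 3:2, 4:1, 5:2, 6:3, 7:3, 8:2, 9:1, 10:1, 11:2}
Step 1: smallest deg-1 vertex = 2, p_1 = 1. Add edge {1,2}. Now deg[2]=0, deg[1]=1.
Step 2: smallest deg-1 vertex = 1, p_2 = 5. Add edge {1,5}. Now deg[1]=0, deg[5]=1.
Step 3: smallest deg-1 vertex = 4, p_3 = 8. Add edge {4,8}. Now deg[4]=0, deg[8]=1.
Step 4: smallest deg-1 vertex = 5, p_4 = 6. Add edge {5,6}. Now deg[5]=0, deg[6]=2.
Step 5: smallest deg-1 vertex = 8, p_5 = 7. Add edge {7,8}. Now deg[8]=0, deg[7]=2.
Step 6: smallest deg-1 vertex = 9, p_6 = 3. Add edge {3,9}. Now deg[9]=0, deg[3]=1.
Step 7: smallest deg-1 vertex = 3, p_7 = 7. Add edge {3,7}. Now deg[3]=0, deg[7]=1.
Step 8: smallest deg-1 vertex = 7, p_8 = 6. Add edge {6,7}. Now deg[7]=0, deg[6]=1.
Step 9: smallest deg-1 vertex = 6, p_9 = 11. Add edge {6,11}. Now deg[6]=0, deg[11]=1.
Final: two remaining deg-1 vertices are 10, 11. Add edge {10,11}.

Answer: 1 2
1 5
4 8
5 6
7 8
3 9
3 7
6 7
6 11
10 11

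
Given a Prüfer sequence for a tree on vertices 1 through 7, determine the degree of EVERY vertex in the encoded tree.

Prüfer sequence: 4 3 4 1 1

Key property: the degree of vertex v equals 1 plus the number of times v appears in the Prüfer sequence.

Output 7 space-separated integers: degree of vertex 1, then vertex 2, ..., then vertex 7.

p_1 = 4: count[4] becomes 1
p_2 = 3: count[3] becomes 1
p_3 = 4: count[4] becomes 2
p_4 = 1: count[1] becomes 1
p_5 = 1: count[1] becomes 2
Degrees (1 + count): deg[1]=1+2=3, deg[2]=1+0=1, deg[3]=1+1=2, deg[4]=1+2=3, deg[5]=1+0=1, deg[6]=1+0=1, deg[7]=1+0=1

Answer: 3 1 2 3 1 1 1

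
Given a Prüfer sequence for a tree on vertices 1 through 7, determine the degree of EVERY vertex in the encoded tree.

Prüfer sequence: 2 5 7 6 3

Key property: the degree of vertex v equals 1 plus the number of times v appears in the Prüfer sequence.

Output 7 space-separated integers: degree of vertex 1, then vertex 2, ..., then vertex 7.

Answer: 1 2 2 1 2 2 2

Derivation:
p_1 = 2: count[2] becomes 1
p_2 = 5: count[5] becomes 1
p_3 = 7: count[7] becomes 1
p_4 = 6: count[6] becomes 1
p_5 = 3: count[3] becomes 1
Degrees (1 + count): deg[1]=1+0=1, deg[2]=1+1=2, deg[3]=1+1=2, deg[4]=1+0=1, deg[5]=1+1=2, deg[6]=1+1=2, deg[7]=1+1=2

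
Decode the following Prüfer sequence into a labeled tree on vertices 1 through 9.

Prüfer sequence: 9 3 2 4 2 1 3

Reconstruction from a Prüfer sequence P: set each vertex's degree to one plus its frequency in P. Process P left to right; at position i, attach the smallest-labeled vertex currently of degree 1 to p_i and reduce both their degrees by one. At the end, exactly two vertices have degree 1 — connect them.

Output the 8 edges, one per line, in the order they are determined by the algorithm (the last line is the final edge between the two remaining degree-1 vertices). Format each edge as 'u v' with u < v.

Initial degrees: {1:2, 2:3, 3:3, 4:2, 5:1, 6:1, 7:1, 8:1, 9:2}
Step 1: smallest deg-1 vertex = 5, p_1 = 9. Add edge {5,9}. Now deg[5]=0, deg[9]=1.
Step 2: smallest deg-1 vertex = 6, p_2 = 3. Add edge {3,6}. Now deg[6]=0, deg[3]=2.
Step 3: smallest deg-1 vertex = 7, p_3 = 2. Add edge {2,7}. Now deg[7]=0, deg[2]=2.
Step 4: smallest deg-1 vertex = 8, p_4 = 4. Add edge {4,8}. Now deg[8]=0, deg[4]=1.
Step 5: smallest deg-1 vertex = 4, p_5 = 2. Add edge {2,4}. Now deg[4]=0, deg[2]=1.
Step 6: smallest deg-1 vertex = 2, p_6 = 1. Add edge {1,2}. Now deg[2]=0, deg[1]=1.
Step 7: smallest deg-1 vertex = 1, p_7 = 3. Add edge {1,3}. Now deg[1]=0, deg[3]=1.
Final: two remaining deg-1 vertices are 3, 9. Add edge {3,9}.

Answer: 5 9
3 6
2 7
4 8
2 4
1 2
1 3
3 9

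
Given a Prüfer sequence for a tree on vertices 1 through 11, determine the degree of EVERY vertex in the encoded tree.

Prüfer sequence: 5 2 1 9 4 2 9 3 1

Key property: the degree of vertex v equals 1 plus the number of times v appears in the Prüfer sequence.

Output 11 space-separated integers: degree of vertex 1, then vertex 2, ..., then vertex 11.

p_1 = 5: count[5] becomes 1
p_2 = 2: count[2] becomes 1
p_3 = 1: count[1] becomes 1
p_4 = 9: count[9] becomes 1
p_5 = 4: count[4] becomes 1
p_6 = 2: count[2] becomes 2
p_7 = 9: count[9] becomes 2
p_8 = 3: count[3] becomes 1
p_9 = 1: count[1] becomes 2
Degrees (1 + count): deg[1]=1+2=3, deg[2]=1+2=3, deg[3]=1+1=2, deg[4]=1+1=2, deg[5]=1+1=2, deg[6]=1+0=1, deg[7]=1+0=1, deg[8]=1+0=1, deg[9]=1+2=3, deg[10]=1+0=1, deg[11]=1+0=1

Answer: 3 3 2 2 2 1 1 1 3 1 1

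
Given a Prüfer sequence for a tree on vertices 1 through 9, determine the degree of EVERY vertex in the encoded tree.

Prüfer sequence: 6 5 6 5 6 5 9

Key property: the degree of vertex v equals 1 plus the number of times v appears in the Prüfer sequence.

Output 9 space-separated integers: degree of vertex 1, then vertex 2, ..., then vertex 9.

Answer: 1 1 1 1 4 4 1 1 2

Derivation:
p_1 = 6: count[6] becomes 1
p_2 = 5: count[5] becomes 1
p_3 = 6: count[6] becomes 2
p_4 = 5: count[5] becomes 2
p_5 = 6: count[6] becomes 3
p_6 = 5: count[5] becomes 3
p_7 = 9: count[9] becomes 1
Degrees (1 + count): deg[1]=1+0=1, deg[2]=1+0=1, deg[3]=1+0=1, deg[4]=1+0=1, deg[5]=1+3=4, deg[6]=1+3=4, deg[7]=1+0=1, deg[8]=1+0=1, deg[9]=1+1=2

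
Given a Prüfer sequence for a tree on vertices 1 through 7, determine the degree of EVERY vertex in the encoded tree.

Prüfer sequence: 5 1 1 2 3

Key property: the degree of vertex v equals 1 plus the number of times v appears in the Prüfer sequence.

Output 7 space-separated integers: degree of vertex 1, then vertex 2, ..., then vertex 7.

Answer: 3 2 2 1 2 1 1

Derivation:
p_1 = 5: count[5] becomes 1
p_2 = 1: count[1] becomes 1
p_3 = 1: count[1] becomes 2
p_4 = 2: count[2] becomes 1
p_5 = 3: count[3] becomes 1
Degrees (1 + count): deg[1]=1+2=3, deg[2]=1+1=2, deg[3]=1+1=2, deg[4]=1+0=1, deg[5]=1+1=2, deg[6]=1+0=1, deg[7]=1+0=1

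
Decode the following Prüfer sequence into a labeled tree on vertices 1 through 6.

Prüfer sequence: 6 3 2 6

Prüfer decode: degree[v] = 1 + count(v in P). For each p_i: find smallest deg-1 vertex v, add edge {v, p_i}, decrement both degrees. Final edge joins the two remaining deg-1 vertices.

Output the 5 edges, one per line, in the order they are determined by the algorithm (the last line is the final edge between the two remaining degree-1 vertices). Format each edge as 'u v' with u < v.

Initial degrees: {1:1, 2:2, 3:2, 4:1, 5:1, 6:3}
Step 1: smallest deg-1 vertex = 1, p_1 = 6. Add edge {1,6}. Now deg[1]=0, deg[6]=2.
Step 2: smallest deg-1 vertex = 4, p_2 = 3. Add edge {3,4}. Now deg[4]=0, deg[3]=1.
Step 3: smallest deg-1 vertex = 3, p_3 = 2. Add edge {2,3}. Now deg[3]=0, deg[2]=1.
Step 4: smallest deg-1 vertex = 2, p_4 = 6. Add edge {2,6}. Now deg[2]=0, deg[6]=1.
Final: two remaining deg-1 vertices are 5, 6. Add edge {5,6}.

Answer: 1 6
3 4
2 3
2 6
5 6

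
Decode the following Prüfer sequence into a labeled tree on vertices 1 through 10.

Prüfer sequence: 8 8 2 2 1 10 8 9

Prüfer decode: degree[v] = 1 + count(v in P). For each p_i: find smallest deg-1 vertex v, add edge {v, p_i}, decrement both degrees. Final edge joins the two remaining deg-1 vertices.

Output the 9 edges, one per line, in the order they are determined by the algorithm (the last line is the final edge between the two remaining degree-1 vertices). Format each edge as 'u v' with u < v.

Answer: 3 8
4 8
2 5
2 6
1 2
1 10
7 8
8 9
9 10

Derivation:
Initial degrees: {1:2, 2:3, 3:1, 4:1, 5:1, 6:1, 7:1, 8:4, 9:2, 10:2}
Step 1: smallest deg-1 vertex = 3, p_1 = 8. Add edge {3,8}. Now deg[3]=0, deg[8]=3.
Step 2: smallest deg-1 vertex = 4, p_2 = 8. Add edge {4,8}. Now deg[4]=0, deg[8]=2.
Step 3: smallest deg-1 vertex = 5, p_3 = 2. Add edge {2,5}. Now deg[5]=0, deg[2]=2.
Step 4: smallest deg-1 vertex = 6, p_4 = 2. Add edge {2,6}. Now deg[6]=0, deg[2]=1.
Step 5: smallest deg-1 vertex = 2, p_5 = 1. Add edge {1,2}. Now deg[2]=0, deg[1]=1.
Step 6: smallest deg-1 vertex = 1, p_6 = 10. Add edge {1,10}. Now deg[1]=0, deg[10]=1.
Step 7: smallest deg-1 vertex = 7, p_7 = 8. Add edge {7,8}. Now deg[7]=0, deg[8]=1.
Step 8: smallest deg-1 vertex = 8, p_8 = 9. Add edge {8,9}. Now deg[8]=0, deg[9]=1.
Final: two remaining deg-1 vertices are 9, 10. Add edge {9,10}.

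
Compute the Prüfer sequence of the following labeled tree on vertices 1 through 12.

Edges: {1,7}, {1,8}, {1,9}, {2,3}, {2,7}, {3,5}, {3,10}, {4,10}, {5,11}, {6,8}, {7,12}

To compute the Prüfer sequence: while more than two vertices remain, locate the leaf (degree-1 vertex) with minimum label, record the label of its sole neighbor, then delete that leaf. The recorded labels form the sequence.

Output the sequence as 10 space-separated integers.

Answer: 10 8 1 1 7 3 5 3 2 7

Derivation:
Step 1: leaves = {4,6,9,11,12}. Remove smallest leaf 4, emit neighbor 10.
Step 2: leaves = {6,9,10,11,12}. Remove smallest leaf 6, emit neighbor 8.
Step 3: leaves = {8,9,10,11,12}. Remove smallest leaf 8, emit neighbor 1.
Step 4: leaves = {9,10,11,12}. Remove smallest leaf 9, emit neighbor 1.
Step 5: leaves = {1,10,11,12}. Remove smallest leaf 1, emit neighbor 7.
Step 6: leaves = {10,11,12}. Remove smallest leaf 10, emit neighbor 3.
Step 7: leaves = {11,12}. Remove smallest leaf 11, emit neighbor 5.
Step 8: leaves = {5,12}. Remove smallest leaf 5, emit neighbor 3.
Step 9: leaves = {3,12}. Remove smallest leaf 3, emit neighbor 2.
Step 10: leaves = {2,12}. Remove smallest leaf 2, emit neighbor 7.
Done: 2 vertices remain (7, 12). Sequence = [10 8 1 1 7 3 5 3 2 7]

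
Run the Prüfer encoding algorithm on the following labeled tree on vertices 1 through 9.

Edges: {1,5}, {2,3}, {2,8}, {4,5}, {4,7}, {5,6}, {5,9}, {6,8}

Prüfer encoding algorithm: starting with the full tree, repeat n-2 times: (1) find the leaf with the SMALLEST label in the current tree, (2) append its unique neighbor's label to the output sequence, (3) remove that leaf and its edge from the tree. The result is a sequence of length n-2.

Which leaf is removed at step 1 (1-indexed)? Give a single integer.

Step 1: current leaves = {1,3,7,9}. Remove leaf 1 (neighbor: 5).

Answer: 1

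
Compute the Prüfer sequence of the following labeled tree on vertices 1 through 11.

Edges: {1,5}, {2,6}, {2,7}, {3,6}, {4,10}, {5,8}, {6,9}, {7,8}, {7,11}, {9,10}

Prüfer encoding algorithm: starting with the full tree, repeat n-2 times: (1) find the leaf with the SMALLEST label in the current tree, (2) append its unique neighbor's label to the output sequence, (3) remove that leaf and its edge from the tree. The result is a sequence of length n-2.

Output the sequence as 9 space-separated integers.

Answer: 5 6 10 8 7 9 6 2 7

Derivation:
Step 1: leaves = {1,3,4,11}. Remove smallest leaf 1, emit neighbor 5.
Step 2: leaves = {3,4,5,11}. Remove smallest leaf 3, emit neighbor 6.
Step 3: leaves = {4,5,11}. Remove smallest leaf 4, emit neighbor 10.
Step 4: leaves = {5,10,11}. Remove smallest leaf 5, emit neighbor 8.
Step 5: leaves = {8,10,11}. Remove smallest leaf 8, emit neighbor 7.
Step 6: leaves = {10,11}. Remove smallest leaf 10, emit neighbor 9.
Step 7: leaves = {9,11}. Remove smallest leaf 9, emit neighbor 6.
Step 8: leaves = {6,11}. Remove smallest leaf 6, emit neighbor 2.
Step 9: leaves = {2,11}. Remove smallest leaf 2, emit neighbor 7.
Done: 2 vertices remain (7, 11). Sequence = [5 6 10 8 7 9 6 2 7]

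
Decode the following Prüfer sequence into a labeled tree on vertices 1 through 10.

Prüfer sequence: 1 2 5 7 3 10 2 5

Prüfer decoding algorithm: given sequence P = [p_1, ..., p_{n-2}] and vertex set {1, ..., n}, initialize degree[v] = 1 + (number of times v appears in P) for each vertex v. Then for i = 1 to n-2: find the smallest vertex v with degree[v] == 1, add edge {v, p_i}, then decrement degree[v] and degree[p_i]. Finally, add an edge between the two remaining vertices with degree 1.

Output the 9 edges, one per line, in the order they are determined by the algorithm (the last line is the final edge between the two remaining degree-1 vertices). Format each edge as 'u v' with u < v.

Answer: 1 4
1 2
5 6
7 8
3 7
3 10
2 9
2 5
5 10

Derivation:
Initial degrees: {1:2, 2:3, 3:2, 4:1, 5:3, 6:1, 7:2, 8:1, 9:1, 10:2}
Step 1: smallest deg-1 vertex = 4, p_1 = 1. Add edge {1,4}. Now deg[4]=0, deg[1]=1.
Step 2: smallest deg-1 vertex = 1, p_2 = 2. Add edge {1,2}. Now deg[1]=0, deg[2]=2.
Step 3: smallest deg-1 vertex = 6, p_3 = 5. Add edge {5,6}. Now deg[6]=0, deg[5]=2.
Step 4: smallest deg-1 vertex = 8, p_4 = 7. Add edge {7,8}. Now deg[8]=0, deg[7]=1.
Step 5: smallest deg-1 vertex = 7, p_5 = 3. Add edge {3,7}. Now deg[7]=0, deg[3]=1.
Step 6: smallest deg-1 vertex = 3, p_6 = 10. Add edge {3,10}. Now deg[3]=0, deg[10]=1.
Step 7: smallest deg-1 vertex = 9, p_7 = 2. Add edge {2,9}. Now deg[9]=0, deg[2]=1.
Step 8: smallest deg-1 vertex = 2, p_8 = 5. Add edge {2,5}. Now deg[2]=0, deg[5]=1.
Final: two remaining deg-1 vertices are 5, 10. Add edge {5,10}.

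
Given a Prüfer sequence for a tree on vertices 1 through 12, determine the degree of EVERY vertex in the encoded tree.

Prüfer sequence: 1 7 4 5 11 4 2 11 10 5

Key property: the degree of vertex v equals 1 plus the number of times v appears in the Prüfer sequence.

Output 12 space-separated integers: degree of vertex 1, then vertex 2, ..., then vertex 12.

Answer: 2 2 1 3 3 1 2 1 1 2 3 1

Derivation:
p_1 = 1: count[1] becomes 1
p_2 = 7: count[7] becomes 1
p_3 = 4: count[4] becomes 1
p_4 = 5: count[5] becomes 1
p_5 = 11: count[11] becomes 1
p_6 = 4: count[4] becomes 2
p_7 = 2: count[2] becomes 1
p_8 = 11: count[11] becomes 2
p_9 = 10: count[10] becomes 1
p_10 = 5: count[5] becomes 2
Degrees (1 + count): deg[1]=1+1=2, deg[2]=1+1=2, deg[3]=1+0=1, deg[4]=1+2=3, deg[5]=1+2=3, deg[6]=1+0=1, deg[7]=1+1=2, deg[8]=1+0=1, deg[9]=1+0=1, deg[10]=1+1=2, deg[11]=1+2=3, deg[12]=1+0=1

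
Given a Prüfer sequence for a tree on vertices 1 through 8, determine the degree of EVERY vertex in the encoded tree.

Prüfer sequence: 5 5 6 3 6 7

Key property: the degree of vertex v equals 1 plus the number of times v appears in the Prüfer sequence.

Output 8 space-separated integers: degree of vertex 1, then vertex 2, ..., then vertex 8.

Answer: 1 1 2 1 3 3 2 1

Derivation:
p_1 = 5: count[5] becomes 1
p_2 = 5: count[5] becomes 2
p_3 = 6: count[6] becomes 1
p_4 = 3: count[3] becomes 1
p_5 = 6: count[6] becomes 2
p_6 = 7: count[7] becomes 1
Degrees (1 + count): deg[1]=1+0=1, deg[2]=1+0=1, deg[3]=1+1=2, deg[4]=1+0=1, deg[5]=1+2=3, deg[6]=1+2=3, deg[7]=1+1=2, deg[8]=1+0=1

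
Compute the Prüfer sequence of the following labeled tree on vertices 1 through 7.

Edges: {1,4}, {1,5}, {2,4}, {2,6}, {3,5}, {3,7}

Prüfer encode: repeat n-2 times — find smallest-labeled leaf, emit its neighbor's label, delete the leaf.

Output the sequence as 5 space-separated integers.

Step 1: leaves = {6,7}. Remove smallest leaf 6, emit neighbor 2.
Step 2: leaves = {2,7}. Remove smallest leaf 2, emit neighbor 4.
Step 3: leaves = {4,7}. Remove smallest leaf 4, emit neighbor 1.
Step 4: leaves = {1,7}. Remove smallest leaf 1, emit neighbor 5.
Step 5: leaves = {5,7}. Remove smallest leaf 5, emit neighbor 3.
Done: 2 vertices remain (3, 7). Sequence = [2 4 1 5 3]

Answer: 2 4 1 5 3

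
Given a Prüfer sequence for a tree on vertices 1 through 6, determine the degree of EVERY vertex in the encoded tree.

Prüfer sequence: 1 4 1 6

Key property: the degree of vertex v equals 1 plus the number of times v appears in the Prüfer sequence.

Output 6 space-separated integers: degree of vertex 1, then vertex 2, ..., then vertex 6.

p_1 = 1: count[1] becomes 1
p_2 = 4: count[4] becomes 1
p_3 = 1: count[1] becomes 2
p_4 = 6: count[6] becomes 1
Degrees (1 + count): deg[1]=1+2=3, deg[2]=1+0=1, deg[3]=1+0=1, deg[4]=1+1=2, deg[5]=1+0=1, deg[6]=1+1=2

Answer: 3 1 1 2 1 2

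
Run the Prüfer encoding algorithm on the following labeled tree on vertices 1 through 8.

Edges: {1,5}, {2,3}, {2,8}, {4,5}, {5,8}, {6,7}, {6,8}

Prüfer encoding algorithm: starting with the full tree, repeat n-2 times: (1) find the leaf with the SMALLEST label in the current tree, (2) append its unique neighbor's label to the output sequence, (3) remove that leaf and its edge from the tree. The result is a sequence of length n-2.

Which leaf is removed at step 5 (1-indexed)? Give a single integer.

Step 1: current leaves = {1,3,4,7}. Remove leaf 1 (neighbor: 5).
Step 2: current leaves = {3,4,7}. Remove leaf 3 (neighbor: 2).
Step 3: current leaves = {2,4,7}. Remove leaf 2 (neighbor: 8).
Step 4: current leaves = {4,7}. Remove leaf 4 (neighbor: 5).
Step 5: current leaves = {5,7}. Remove leaf 5 (neighbor: 8).

Answer: 5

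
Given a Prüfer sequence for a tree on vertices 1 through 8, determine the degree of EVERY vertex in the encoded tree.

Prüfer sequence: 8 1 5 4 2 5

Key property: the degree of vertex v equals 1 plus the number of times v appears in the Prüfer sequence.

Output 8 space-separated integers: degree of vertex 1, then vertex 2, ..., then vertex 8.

p_1 = 8: count[8] becomes 1
p_2 = 1: count[1] becomes 1
p_3 = 5: count[5] becomes 1
p_4 = 4: count[4] becomes 1
p_5 = 2: count[2] becomes 1
p_6 = 5: count[5] becomes 2
Degrees (1 + count): deg[1]=1+1=2, deg[2]=1+1=2, deg[3]=1+0=1, deg[4]=1+1=2, deg[5]=1+2=3, deg[6]=1+0=1, deg[7]=1+0=1, deg[8]=1+1=2

Answer: 2 2 1 2 3 1 1 2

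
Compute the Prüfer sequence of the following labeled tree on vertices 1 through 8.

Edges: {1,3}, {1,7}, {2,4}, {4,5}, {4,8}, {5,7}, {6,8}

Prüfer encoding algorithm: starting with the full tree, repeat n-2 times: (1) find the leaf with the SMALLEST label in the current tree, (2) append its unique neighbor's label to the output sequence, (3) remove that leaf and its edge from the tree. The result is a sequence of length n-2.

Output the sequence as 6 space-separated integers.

Step 1: leaves = {2,3,6}. Remove smallest leaf 2, emit neighbor 4.
Step 2: leaves = {3,6}. Remove smallest leaf 3, emit neighbor 1.
Step 3: leaves = {1,6}. Remove smallest leaf 1, emit neighbor 7.
Step 4: leaves = {6,7}. Remove smallest leaf 6, emit neighbor 8.
Step 5: leaves = {7,8}. Remove smallest leaf 7, emit neighbor 5.
Step 6: leaves = {5,8}. Remove smallest leaf 5, emit neighbor 4.
Done: 2 vertices remain (4, 8). Sequence = [4 1 7 8 5 4]

Answer: 4 1 7 8 5 4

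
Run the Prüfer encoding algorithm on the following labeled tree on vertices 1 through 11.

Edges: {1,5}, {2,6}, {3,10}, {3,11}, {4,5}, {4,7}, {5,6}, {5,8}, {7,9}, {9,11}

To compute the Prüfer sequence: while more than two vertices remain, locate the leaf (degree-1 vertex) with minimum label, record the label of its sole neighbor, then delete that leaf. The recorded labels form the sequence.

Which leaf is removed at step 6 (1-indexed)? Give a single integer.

Answer: 4

Derivation:
Step 1: current leaves = {1,2,8,10}. Remove leaf 1 (neighbor: 5).
Step 2: current leaves = {2,8,10}. Remove leaf 2 (neighbor: 6).
Step 3: current leaves = {6,8,10}. Remove leaf 6 (neighbor: 5).
Step 4: current leaves = {8,10}. Remove leaf 8 (neighbor: 5).
Step 5: current leaves = {5,10}. Remove leaf 5 (neighbor: 4).
Step 6: current leaves = {4,10}. Remove leaf 4 (neighbor: 7).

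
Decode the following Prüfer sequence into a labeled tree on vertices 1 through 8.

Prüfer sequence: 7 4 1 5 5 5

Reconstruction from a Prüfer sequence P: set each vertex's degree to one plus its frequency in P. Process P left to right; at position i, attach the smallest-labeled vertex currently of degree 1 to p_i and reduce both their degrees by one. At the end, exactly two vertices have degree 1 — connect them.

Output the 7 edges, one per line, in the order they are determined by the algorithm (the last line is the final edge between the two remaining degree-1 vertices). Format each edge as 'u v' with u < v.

Initial degrees: {1:2, 2:1, 3:1, 4:2, 5:4, 6:1, 7:2, 8:1}
Step 1: smallest deg-1 vertex = 2, p_1 = 7. Add edge {2,7}. Now deg[2]=0, deg[7]=1.
Step 2: smallest deg-1 vertex = 3, p_2 = 4. Add edge {3,4}. Now deg[3]=0, deg[4]=1.
Step 3: smallest deg-1 vertex = 4, p_3 = 1. Add edge {1,4}. Now deg[4]=0, deg[1]=1.
Step 4: smallest deg-1 vertex = 1, p_4 = 5. Add edge {1,5}. Now deg[1]=0, deg[5]=3.
Step 5: smallest deg-1 vertex = 6, p_5 = 5. Add edge {5,6}. Now deg[6]=0, deg[5]=2.
Step 6: smallest deg-1 vertex = 7, p_6 = 5. Add edge {5,7}. Now deg[7]=0, deg[5]=1.
Final: two remaining deg-1 vertices are 5, 8. Add edge {5,8}.

Answer: 2 7
3 4
1 4
1 5
5 6
5 7
5 8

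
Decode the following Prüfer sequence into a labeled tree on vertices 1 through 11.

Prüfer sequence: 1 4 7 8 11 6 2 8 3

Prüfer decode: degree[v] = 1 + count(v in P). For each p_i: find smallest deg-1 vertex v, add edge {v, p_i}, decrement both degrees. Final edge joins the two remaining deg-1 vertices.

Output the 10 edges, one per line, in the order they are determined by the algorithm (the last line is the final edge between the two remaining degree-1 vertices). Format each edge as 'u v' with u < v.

Initial degrees: {1:2, 2:2, 3:2, 4:2, 5:1, 6:2, 7:2, 8:3, 9:1, 10:1, 11:2}
Step 1: smallest deg-1 vertex = 5, p_1 = 1. Add edge {1,5}. Now deg[5]=0, deg[1]=1.
Step 2: smallest deg-1 vertex = 1, p_2 = 4. Add edge {1,4}. Now deg[1]=0, deg[4]=1.
Step 3: smallest deg-1 vertex = 4, p_3 = 7. Add edge {4,7}. Now deg[4]=0, deg[7]=1.
Step 4: smallest deg-1 vertex = 7, p_4 = 8. Add edge {7,8}. Now deg[7]=0, deg[8]=2.
Step 5: smallest deg-1 vertex = 9, p_5 = 11. Add edge {9,11}. Now deg[9]=0, deg[11]=1.
Step 6: smallest deg-1 vertex = 10, p_6 = 6. Add edge {6,10}. Now deg[10]=0, deg[6]=1.
Step 7: smallest deg-1 vertex = 6, p_7 = 2. Add edge {2,6}. Now deg[6]=0, deg[2]=1.
Step 8: smallest deg-1 vertex = 2, p_8 = 8. Add edge {2,8}. Now deg[2]=0, deg[8]=1.
Step 9: smallest deg-1 vertex = 8, p_9 = 3. Add edge {3,8}. Now deg[8]=0, deg[3]=1.
Final: two remaining deg-1 vertices are 3, 11. Add edge {3,11}.

Answer: 1 5
1 4
4 7
7 8
9 11
6 10
2 6
2 8
3 8
3 11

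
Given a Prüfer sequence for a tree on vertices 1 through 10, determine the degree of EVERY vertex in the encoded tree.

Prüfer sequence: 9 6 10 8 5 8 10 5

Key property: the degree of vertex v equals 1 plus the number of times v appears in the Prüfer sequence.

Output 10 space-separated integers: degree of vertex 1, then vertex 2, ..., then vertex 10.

Answer: 1 1 1 1 3 2 1 3 2 3

Derivation:
p_1 = 9: count[9] becomes 1
p_2 = 6: count[6] becomes 1
p_3 = 10: count[10] becomes 1
p_4 = 8: count[8] becomes 1
p_5 = 5: count[5] becomes 1
p_6 = 8: count[8] becomes 2
p_7 = 10: count[10] becomes 2
p_8 = 5: count[5] becomes 2
Degrees (1 + count): deg[1]=1+0=1, deg[2]=1+0=1, deg[3]=1+0=1, deg[4]=1+0=1, deg[5]=1+2=3, deg[6]=1+1=2, deg[7]=1+0=1, deg[8]=1+2=3, deg[9]=1+1=2, deg[10]=1+2=3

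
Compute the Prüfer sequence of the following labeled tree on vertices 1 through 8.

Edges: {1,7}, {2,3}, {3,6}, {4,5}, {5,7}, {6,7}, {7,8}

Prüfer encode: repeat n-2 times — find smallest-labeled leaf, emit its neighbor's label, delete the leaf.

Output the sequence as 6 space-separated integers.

Step 1: leaves = {1,2,4,8}. Remove smallest leaf 1, emit neighbor 7.
Step 2: leaves = {2,4,8}. Remove smallest leaf 2, emit neighbor 3.
Step 3: leaves = {3,4,8}. Remove smallest leaf 3, emit neighbor 6.
Step 4: leaves = {4,6,8}. Remove smallest leaf 4, emit neighbor 5.
Step 5: leaves = {5,6,8}. Remove smallest leaf 5, emit neighbor 7.
Step 6: leaves = {6,8}. Remove smallest leaf 6, emit neighbor 7.
Done: 2 vertices remain (7, 8). Sequence = [7 3 6 5 7 7]

Answer: 7 3 6 5 7 7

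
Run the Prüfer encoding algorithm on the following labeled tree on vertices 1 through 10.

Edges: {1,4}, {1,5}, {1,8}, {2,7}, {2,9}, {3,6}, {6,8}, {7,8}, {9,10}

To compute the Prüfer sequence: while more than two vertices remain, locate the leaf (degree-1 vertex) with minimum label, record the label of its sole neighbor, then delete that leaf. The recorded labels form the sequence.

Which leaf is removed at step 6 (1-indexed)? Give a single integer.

Step 1: current leaves = {3,4,5,10}. Remove leaf 3 (neighbor: 6).
Step 2: current leaves = {4,5,6,10}. Remove leaf 4 (neighbor: 1).
Step 3: current leaves = {5,6,10}. Remove leaf 5 (neighbor: 1).
Step 4: current leaves = {1,6,10}. Remove leaf 1 (neighbor: 8).
Step 5: current leaves = {6,10}. Remove leaf 6 (neighbor: 8).
Step 6: current leaves = {8,10}. Remove leaf 8 (neighbor: 7).

Answer: 8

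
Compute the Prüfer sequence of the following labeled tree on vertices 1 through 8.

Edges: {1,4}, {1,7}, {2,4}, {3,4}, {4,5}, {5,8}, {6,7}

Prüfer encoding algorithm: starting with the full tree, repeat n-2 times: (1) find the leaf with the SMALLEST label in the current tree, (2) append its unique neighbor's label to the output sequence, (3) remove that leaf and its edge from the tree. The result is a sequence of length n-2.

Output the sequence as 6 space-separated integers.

Step 1: leaves = {2,3,6,8}. Remove smallest leaf 2, emit neighbor 4.
Step 2: leaves = {3,6,8}. Remove smallest leaf 3, emit neighbor 4.
Step 3: leaves = {6,8}. Remove smallest leaf 6, emit neighbor 7.
Step 4: leaves = {7,8}. Remove smallest leaf 7, emit neighbor 1.
Step 5: leaves = {1,8}. Remove smallest leaf 1, emit neighbor 4.
Step 6: leaves = {4,8}. Remove smallest leaf 4, emit neighbor 5.
Done: 2 vertices remain (5, 8). Sequence = [4 4 7 1 4 5]

Answer: 4 4 7 1 4 5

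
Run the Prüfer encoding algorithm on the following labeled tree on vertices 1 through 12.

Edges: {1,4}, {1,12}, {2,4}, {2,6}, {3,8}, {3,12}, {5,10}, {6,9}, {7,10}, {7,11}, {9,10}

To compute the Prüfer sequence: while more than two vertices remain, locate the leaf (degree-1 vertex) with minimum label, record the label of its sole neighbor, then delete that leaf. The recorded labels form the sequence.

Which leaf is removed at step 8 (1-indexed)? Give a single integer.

Answer: 6

Derivation:
Step 1: current leaves = {5,8,11}. Remove leaf 5 (neighbor: 10).
Step 2: current leaves = {8,11}. Remove leaf 8 (neighbor: 3).
Step 3: current leaves = {3,11}. Remove leaf 3 (neighbor: 12).
Step 4: current leaves = {11,12}. Remove leaf 11 (neighbor: 7).
Step 5: current leaves = {7,12}. Remove leaf 7 (neighbor: 10).
Step 6: current leaves = {10,12}. Remove leaf 10 (neighbor: 9).
Step 7: current leaves = {9,12}. Remove leaf 9 (neighbor: 6).
Step 8: current leaves = {6,12}. Remove leaf 6 (neighbor: 2).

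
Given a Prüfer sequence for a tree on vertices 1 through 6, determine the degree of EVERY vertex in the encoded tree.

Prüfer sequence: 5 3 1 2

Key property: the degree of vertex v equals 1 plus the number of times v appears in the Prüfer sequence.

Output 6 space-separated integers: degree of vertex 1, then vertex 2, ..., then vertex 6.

p_1 = 5: count[5] becomes 1
p_2 = 3: count[3] becomes 1
p_3 = 1: count[1] becomes 1
p_4 = 2: count[2] becomes 1
Degrees (1 + count): deg[1]=1+1=2, deg[2]=1+1=2, deg[3]=1+1=2, deg[4]=1+0=1, deg[5]=1+1=2, deg[6]=1+0=1

Answer: 2 2 2 1 2 1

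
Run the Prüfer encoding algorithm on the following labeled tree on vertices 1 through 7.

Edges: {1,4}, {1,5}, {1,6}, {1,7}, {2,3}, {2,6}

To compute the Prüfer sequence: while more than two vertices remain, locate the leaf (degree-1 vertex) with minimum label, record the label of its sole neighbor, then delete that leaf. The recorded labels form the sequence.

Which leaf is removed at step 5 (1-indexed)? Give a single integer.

Answer: 6

Derivation:
Step 1: current leaves = {3,4,5,7}. Remove leaf 3 (neighbor: 2).
Step 2: current leaves = {2,4,5,7}. Remove leaf 2 (neighbor: 6).
Step 3: current leaves = {4,5,6,7}. Remove leaf 4 (neighbor: 1).
Step 4: current leaves = {5,6,7}. Remove leaf 5 (neighbor: 1).
Step 5: current leaves = {6,7}. Remove leaf 6 (neighbor: 1).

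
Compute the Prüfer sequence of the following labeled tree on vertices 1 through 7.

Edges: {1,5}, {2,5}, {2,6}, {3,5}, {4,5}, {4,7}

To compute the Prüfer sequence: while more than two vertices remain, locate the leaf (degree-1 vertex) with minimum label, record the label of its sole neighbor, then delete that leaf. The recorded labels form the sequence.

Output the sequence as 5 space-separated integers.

Answer: 5 5 2 5 4

Derivation:
Step 1: leaves = {1,3,6,7}. Remove smallest leaf 1, emit neighbor 5.
Step 2: leaves = {3,6,7}. Remove smallest leaf 3, emit neighbor 5.
Step 3: leaves = {6,7}. Remove smallest leaf 6, emit neighbor 2.
Step 4: leaves = {2,7}. Remove smallest leaf 2, emit neighbor 5.
Step 5: leaves = {5,7}. Remove smallest leaf 5, emit neighbor 4.
Done: 2 vertices remain (4, 7). Sequence = [5 5 2 5 4]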